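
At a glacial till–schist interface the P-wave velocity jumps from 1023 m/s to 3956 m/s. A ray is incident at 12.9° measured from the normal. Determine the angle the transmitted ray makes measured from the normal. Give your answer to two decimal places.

Snell's law: sin θ₂ = (V₂/V₁)·sin θ₁ = (3956/1023)·sin 12.9° = 0.8633.
θ₂ = arcsin 0.8633 = 59.69° from the normal.

59.69°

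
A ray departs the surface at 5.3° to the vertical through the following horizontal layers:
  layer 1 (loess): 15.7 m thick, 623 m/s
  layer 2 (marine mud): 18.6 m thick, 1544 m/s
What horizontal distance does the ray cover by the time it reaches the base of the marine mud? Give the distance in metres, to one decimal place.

p = sin θ₁/V₁ = sin 5.3°/623 = 1.4827e-04 s/m is conserved through the stack.
Layer 1: θ = 5.30°; offset = 15.7·tan 5.30° = 1.456 m.
Layer 2: sin θ = p·1544 = 0.2289 → θ = 13.23°; offset = 18.6·tan 13.23° = 4.374 m.
Summing the layer offsets gives 5.831 m.

5.8 m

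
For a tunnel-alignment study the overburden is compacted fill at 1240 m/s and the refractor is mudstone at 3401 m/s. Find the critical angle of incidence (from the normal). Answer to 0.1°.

At critical incidence the refracted ray runs along the interface (θ₂ = 90°), so sin θ_c = V₁/V₂.
θ_c = arcsin(1240/3401) = arcsin 0.3646 = 21.38°.

21.4°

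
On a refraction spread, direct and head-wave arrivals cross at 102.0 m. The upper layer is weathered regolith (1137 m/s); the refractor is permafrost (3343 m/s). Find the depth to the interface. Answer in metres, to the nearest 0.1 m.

x_cross = 2h·√((V₂+V₁)/(V₂−V₁)) → h = x_cross / (2·√((V₂+V₁)/(V₂−V₁))).
√((V₂+V₁)/(V₂−V₁)) = √((3343+1137)/(3343−1137)) = 1.4251.
h = 102.0 / (2·1.4251) = 35.79 m.

35.8 m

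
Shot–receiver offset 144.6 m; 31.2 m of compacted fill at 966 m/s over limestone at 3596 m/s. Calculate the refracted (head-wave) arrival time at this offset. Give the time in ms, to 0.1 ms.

102.4 ms

t = x/V₂ + 2h·√(V₂²−V₁²)/(V₁V₂).
√(V₂²−V₁²) = √(3596²−966²) = 3463.8 m/s; delay term = 2·31.2·3463.8/(966·3596) = 0.06222 s.
t = 144.6/3596 + 0.06222 = 0.10243 s.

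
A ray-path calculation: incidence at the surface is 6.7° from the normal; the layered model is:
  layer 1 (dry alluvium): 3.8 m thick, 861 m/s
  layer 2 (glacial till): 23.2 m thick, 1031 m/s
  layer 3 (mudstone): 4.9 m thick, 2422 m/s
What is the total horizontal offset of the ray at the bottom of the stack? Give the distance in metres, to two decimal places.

5.42 m

Ray parameter p = sin 6.7° / 861 m/s = 1.3551e-04 s/m.
Layer 1: θ = 6.70°; offset = 3.8·tan 6.70° = 0.4464 m.
Layer 2: sin θ = p·1031 = 0.1397 → θ = 8.03°; offset = 23.2·tan 8.03° = 3.2733 m.
Layer 3: sin θ = p·2422 = 0.3282 → θ = 19.16°; offset = 4.9·tan 19.16° = 1.7025 m.
Summing the layer offsets gives 5.4222 m.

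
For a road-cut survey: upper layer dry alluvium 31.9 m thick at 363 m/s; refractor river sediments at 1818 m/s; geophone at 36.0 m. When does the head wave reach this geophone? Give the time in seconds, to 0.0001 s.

0.1920 s

θ_c = arcsin(V₁/V₂) = arcsin(363/1818) = 11.52°, cos θ_c = 0.9799.
Intercept time tᵢ = 2h cos θ_c / V₁ = 2·31.9·0.9799/363 = 0.17222 s.
t = x/V₂ + tᵢ = 36.0/1818 + 0.17222 = 0.19202 s.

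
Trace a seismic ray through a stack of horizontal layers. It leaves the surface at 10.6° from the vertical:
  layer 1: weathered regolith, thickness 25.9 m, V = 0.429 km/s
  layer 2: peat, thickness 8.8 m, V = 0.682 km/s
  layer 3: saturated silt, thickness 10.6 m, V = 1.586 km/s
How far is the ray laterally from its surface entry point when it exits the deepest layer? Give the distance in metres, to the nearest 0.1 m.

17.4 m

p = sin θ₁/V₁ = sin 10.6°/0.429 = 4.2879e-01 s/km is conserved through the stack.
Layer 1: θ = 10.60°; offset = 25.9·tan 10.60° = 4.847 m.
Layer 2: sin θ = p·0.682 = 0.2924 → θ = 17.00°; offset = 8.8·tan 17.00° = 2.691 m.
Layer 3: sin θ = p·1.586 = 0.6801 → θ = 42.85°; offset = 10.6·tan 42.85° = 9.832 m.
Σ offsets = 17.371 m.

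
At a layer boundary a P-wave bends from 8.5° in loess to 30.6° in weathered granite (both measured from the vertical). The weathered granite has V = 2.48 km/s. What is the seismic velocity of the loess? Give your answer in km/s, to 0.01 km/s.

sin 8.5° = 0.1478; sin 30.6° = 0.5090.
V₁ = V₂·(sin θ₁/sin θ₂) = 2.48·(0.1478/0.5090) = 0.72 km/s.

0.72 km/s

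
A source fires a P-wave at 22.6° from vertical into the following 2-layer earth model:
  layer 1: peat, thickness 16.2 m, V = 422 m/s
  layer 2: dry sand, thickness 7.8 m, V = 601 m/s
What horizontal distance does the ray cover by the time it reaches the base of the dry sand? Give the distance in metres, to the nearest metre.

12 m

p = sin θ₁/V₁ = sin 22.6°/422 = 9.1065e-04 s/m is conserved through the stack.
Layer 1: θ = 22.60°; offset = 16.2·tan 22.60° = 6.743 m.
Layer 2: sin θ = p·601 = 0.5473 → θ = 33.18°; offset = 7.8·tan 33.18° = 5.101 m.
Total horizontal offset = 11.844 m.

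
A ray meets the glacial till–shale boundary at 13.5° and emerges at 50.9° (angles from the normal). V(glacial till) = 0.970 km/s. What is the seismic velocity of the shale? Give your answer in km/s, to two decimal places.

sin 13.5° = 0.2334; sin 50.9° = 0.7760.
V₂ = V₁·(sin θ₂/sin θ₁) = 0.970·(0.7760/0.2334) = 3.22 km/s.

3.22 km/s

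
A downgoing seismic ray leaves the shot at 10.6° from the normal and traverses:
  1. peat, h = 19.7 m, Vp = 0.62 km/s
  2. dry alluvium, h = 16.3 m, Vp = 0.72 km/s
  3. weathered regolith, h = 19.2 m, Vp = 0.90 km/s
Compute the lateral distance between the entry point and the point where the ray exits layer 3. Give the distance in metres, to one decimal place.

12.6 m

p = sin θ₁/V₁ = sin 10.6°/0.62 = 2.9670e-01 s/km is conserved through the stack.
Layer 1: θ = 10.60°; offset = 19.7·tan 10.60° = 3.687 m.
Layer 2: sin θ = p·0.72 = 0.2136 → θ = 12.33°; offset = 16.3·tan 12.33° = 3.564 m.
Layer 3: sin θ = p·0.90 = 0.2670 → θ = 15.49°; offset = 19.2·tan 15.49° = 5.320 m.
Σ offsets = 12.571 m.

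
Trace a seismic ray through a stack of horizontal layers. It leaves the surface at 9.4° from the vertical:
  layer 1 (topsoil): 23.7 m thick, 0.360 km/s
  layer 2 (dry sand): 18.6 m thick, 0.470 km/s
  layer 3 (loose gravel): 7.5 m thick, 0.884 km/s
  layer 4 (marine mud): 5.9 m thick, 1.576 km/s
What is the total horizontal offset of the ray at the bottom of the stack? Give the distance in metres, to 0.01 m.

17.30 m

p = sin θ₁/V₁ = sin 9.4°/0.360 = 4.5368e-01 s/km is conserved through the stack.
Layer 1: θ = 9.40°; offset = 23.7·tan 9.40° = 3.9235 m.
Layer 2: sin θ = p·0.470 = 0.2132 → θ = 12.31°; offset = 18.6·tan 12.31° = 4.0595 m.
Layer 3: sin θ = p·0.884 = 0.4011 → θ = 23.64°; offset = 7.5·tan 23.64° = 3.2836 m.
Layer 4: sin θ = p·1.576 = 0.7150 → θ = 45.64°; offset = 5.9·tan 45.64° = 6.0341 m.
Summing the layer offsets gives 17.3006 m.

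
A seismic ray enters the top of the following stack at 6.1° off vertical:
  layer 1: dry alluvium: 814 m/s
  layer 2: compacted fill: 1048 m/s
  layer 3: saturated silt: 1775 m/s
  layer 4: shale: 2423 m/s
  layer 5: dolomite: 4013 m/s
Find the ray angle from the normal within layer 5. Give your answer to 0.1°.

31.6°

Ray parameter p = sin 6.1° / 814 = 1.3055e-04 s/m.
sin θ_5 = p·V_5 = 1.3055e-04 × 4013 = 0.5239.
θ_5 = 31.59° from the vertical.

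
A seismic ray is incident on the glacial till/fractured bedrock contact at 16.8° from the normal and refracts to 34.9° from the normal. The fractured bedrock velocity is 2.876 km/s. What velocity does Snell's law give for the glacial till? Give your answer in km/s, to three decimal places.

1.453 km/s

Snell's law: sin 16.8°/V₁ = sin 34.9°/V₂.
V₁ = V₂·sin 16.8°/sin 34.9° = 2.876 × 0.5052 = 1.453 km/s.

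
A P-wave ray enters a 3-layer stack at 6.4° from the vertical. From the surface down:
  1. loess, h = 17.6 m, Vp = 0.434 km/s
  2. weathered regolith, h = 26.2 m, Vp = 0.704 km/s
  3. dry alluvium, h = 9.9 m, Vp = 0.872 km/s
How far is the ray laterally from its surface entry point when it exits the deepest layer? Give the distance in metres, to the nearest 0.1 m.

Ray parameter p = sin 6.4° / 0.434 km/s = 2.5684e-01 s/km.
Layer 1: θ = 6.40°; offset = 17.6·tan 6.40° = 1.974 m.
Layer 2: sin θ = p·0.704 = 0.1808 → θ = 10.42°; offset = 26.2·tan 10.42° = 4.817 m.
Layer 3: sin θ = p·0.872 = 0.2240 → θ = 12.94°; offset = 9.9·tan 12.94° = 2.275 m.
Total horizontal offset = 9.066 m.

9.1 m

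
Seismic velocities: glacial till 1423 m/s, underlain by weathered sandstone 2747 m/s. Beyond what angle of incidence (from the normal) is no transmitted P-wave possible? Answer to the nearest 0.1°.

31.2°

Critical incidence: sin θ_c = V₁/V₂ = 1423/2747 = 0.5180.
θ_c = arcsin 0.5180 = 31.20°.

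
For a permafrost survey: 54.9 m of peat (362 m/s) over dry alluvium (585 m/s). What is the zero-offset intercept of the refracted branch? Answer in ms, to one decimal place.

θ_c = arcsin(V₁/V₂) = arcsin(362/585) = 38.23°; cos θ_c = 0.7855.
tᵢ = 2h·cos θ_c / V₁ = 2·54.9·0.7855 / 362 = 0.23827 s.

238.3 ms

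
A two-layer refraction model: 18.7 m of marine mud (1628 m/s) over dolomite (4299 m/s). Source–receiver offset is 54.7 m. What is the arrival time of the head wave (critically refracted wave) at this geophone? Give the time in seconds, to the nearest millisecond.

0.034 s

t = x/V₂ + 2h·√(V₂²−V₁²)/(V₁V₂).
√(V₂²−V₁²) = √(4299²−1628²) = 3978.8 m/s; delay term = 2·18.7·3978.8/(1628·4299) = 0.02126 s.
t = 54.7/4299 + 0.02126 = 0.03399 s.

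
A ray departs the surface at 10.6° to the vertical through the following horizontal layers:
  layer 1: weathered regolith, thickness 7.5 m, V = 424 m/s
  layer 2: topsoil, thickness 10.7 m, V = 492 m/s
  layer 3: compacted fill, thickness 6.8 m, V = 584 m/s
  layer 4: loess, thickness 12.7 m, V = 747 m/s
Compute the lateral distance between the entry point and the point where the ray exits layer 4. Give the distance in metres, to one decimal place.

9.9 m

Apply Snell's law at each interface; in layer i the horizontal offset is hᵢ·tan θᵢ.
Layer 1: θ = 10.60°; offset = 7.5·tan 10.60° = 1.404 m.
Layer 2: sin θ = 492·sin 10.6°/424 = 0.2135, θ = 12.32°; offset = 10.7·tan 12.32° = 2.338 m.
Layer 3: sin θ = 584·sin 10.6°/424 = 0.2534, θ = 14.68°; offset = 6.8·tan 14.68° = 1.781 m.
Layer 4: sin θ = 747·sin 10.6°/424 = 0.3241, θ = 18.91°; offset = 12.7·tan 18.91° = 4.351 m.
Σ offsets = 9.873 m.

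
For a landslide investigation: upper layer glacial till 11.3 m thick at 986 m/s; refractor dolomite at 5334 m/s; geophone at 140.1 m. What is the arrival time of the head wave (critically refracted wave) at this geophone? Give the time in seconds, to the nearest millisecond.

0.049 s

θ_c = arcsin(V₁/V₂) = arcsin(986/5334) = 10.65°, cos θ_c = 0.9828.
Intercept time tᵢ = 2h cos θ_c / V₁ = 2·11.3·0.9828/986 = 0.02253 s.
t = x/V₂ + tᵢ = 140.1/5334 + 0.02253 = 0.04879 s.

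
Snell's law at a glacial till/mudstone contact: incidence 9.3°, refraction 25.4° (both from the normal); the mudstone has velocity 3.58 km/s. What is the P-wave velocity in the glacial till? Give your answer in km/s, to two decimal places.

sin 9.3° = 0.1616; sin 25.4° = 0.4289.
V₁ = V₂·(sin θ₁/sin θ₂) = 3.58·(0.1616/0.4289) = 1.35 km/s.

1.35 km/s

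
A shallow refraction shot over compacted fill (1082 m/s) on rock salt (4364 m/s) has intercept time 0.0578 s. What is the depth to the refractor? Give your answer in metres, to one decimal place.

32.3 m

h = tᵢ·V₁·V₂ / (2·√(V₂²−V₁²)).
√(V₂²−V₁²) = √(4364² − 1082²) = 4227.7 m/s.
h = 0.0578 s × 1082 × 4364 / (2 × 4227.7) = 32.28 m.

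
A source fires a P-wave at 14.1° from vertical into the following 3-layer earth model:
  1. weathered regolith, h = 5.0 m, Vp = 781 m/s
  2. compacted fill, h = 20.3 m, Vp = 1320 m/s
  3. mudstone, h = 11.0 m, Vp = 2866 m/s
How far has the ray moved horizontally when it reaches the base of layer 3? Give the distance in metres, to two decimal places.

32.37 m

Apply Snell's law at each interface; in layer i the horizontal offset is hᵢ·tan θᵢ.
Layer 1: θ = 14.10°; offset = 5.0·tan 14.10° = 1.2559 m.
Layer 2: sin θ = 1320·sin 14.1°/781 = 0.4117, θ = 24.31°; offset = 20.3·tan 24.31° = 9.1720 m.
Layer 3: sin θ = 2866·sin 14.1°/781 = 0.8940, θ = 63.38°; offset = 11.0·tan 63.38° = 21.9455 m.
Summing the layer offsets gives 32.3734 m.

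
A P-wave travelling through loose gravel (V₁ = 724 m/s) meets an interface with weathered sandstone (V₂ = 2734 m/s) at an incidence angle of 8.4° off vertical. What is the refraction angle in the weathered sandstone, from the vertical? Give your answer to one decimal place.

Snell's law: sin θ₂ = (V₂/V₁)·sin θ₁ = (2734/724)·sin 8.4° = 0.5516.
θ₂ = arcsin 0.5516 = 33.48° from the normal.

33.5°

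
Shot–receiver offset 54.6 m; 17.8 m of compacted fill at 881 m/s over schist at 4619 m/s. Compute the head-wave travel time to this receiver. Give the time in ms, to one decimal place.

51.5 ms

t = x/V₂ + 2h·√(V₂²−V₁²)/(V₁V₂).
√(V₂²−V₁²) = √(4619²−881²) = 4534.2 m/s; delay term = 2·17.8·4534.2/(881·4619) = 0.03967 s.
t = 54.6/4619 + 0.03967 = 0.05149 s.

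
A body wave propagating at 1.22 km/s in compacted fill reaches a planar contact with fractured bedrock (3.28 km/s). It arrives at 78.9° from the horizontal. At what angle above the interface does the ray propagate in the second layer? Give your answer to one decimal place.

Angle from the normal: 90° − 78.9° = 11.1°.
Snell's law: sin θ₂ = (V₂/V₁)·sin θ₁ = (3.28/1.22)·sin 11.1° = 0.5176.
θ₂ = arcsin 0.5176 = 31.17° from the normal.
From the interface: 90° − 31.17° = 58.83°.

58.8°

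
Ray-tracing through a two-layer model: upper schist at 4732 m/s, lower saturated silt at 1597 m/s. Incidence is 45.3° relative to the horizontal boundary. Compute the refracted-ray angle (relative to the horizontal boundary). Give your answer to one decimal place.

Angle from the normal: 90° − 45.3° = 44.7°.
sin θ₁/V₁ = sin θ₂/V₂ ⇒ sin θ₂ = 1597·sin 44.7°/4732 = 1597·0.7034/4732 = 0.2374.
θ₂ = sin⁻¹(0.2374) = 13.73° (from vertical).
From the interface: 90° − 13.73° = 76.27°.

76.3°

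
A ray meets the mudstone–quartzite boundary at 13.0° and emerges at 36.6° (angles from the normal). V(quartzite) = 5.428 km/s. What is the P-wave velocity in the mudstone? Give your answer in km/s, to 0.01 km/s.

Snell's law: sin 13.0°/V₁ = sin 36.6°/V₂.
V₁ = V₂·sin 13.0°/sin 36.6° = 5.428 × 0.3773 = 2.05 km/s.

2.05 km/s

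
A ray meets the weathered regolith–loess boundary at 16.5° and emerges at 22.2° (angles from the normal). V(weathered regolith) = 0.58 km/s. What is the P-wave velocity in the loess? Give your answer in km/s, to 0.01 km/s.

Snell's law: sin 16.5°/V₁ = sin 22.2°/V₂.
V₂ = V₁·sin 22.2°/sin 16.5° = 0.58 × 1.3304 = 0.77 km/s.

0.77 km/s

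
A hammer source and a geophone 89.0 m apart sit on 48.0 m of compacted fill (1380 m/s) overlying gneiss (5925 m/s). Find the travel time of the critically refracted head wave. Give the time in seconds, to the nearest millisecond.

0.083 s

t = x/V₂ + 2h·√(V₂²−V₁²)/(V₁V₂).
√(V₂²−V₁²) = √(5925²−1380²) = 5762.1 m/s; delay term = 2·48.0·5762.1/(1380·5925) = 0.06765 s.
t = 89.0/5925 + 0.06765 = 0.08267 s.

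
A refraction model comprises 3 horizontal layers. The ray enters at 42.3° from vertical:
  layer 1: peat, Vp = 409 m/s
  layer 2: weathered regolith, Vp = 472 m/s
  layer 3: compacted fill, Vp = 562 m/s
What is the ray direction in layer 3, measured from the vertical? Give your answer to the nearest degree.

Snell's law across each interface conserves sin θ / V, so sin θ_3 = V_3·sin θ₁/V₁.
sin θ_3 = 562 × sin 42.3° / 409 = 0.9248.
θ_3 = 67.63° from the vertical.

68°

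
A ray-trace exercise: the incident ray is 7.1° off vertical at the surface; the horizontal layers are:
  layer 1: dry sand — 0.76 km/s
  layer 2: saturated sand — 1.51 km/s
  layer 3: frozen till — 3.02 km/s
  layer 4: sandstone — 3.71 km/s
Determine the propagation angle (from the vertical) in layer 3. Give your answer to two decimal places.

Ray parameter p = sin 7.1° / 0.76 = 1.6263e-01 s/km.
sin θ_3 = p·V_3 = 1.6263e-01 × 3.02 = 0.4912.
θ_3 = 29.42° from the vertical.

29.42°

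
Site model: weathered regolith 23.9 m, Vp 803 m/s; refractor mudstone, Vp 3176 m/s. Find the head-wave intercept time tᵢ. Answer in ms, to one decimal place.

θ_c = arcsin(V₁/V₂) = arcsin(803/3176) = 14.65°; cos θ_c = 0.9675.
tᵢ = 2h·cos θ_c / V₁ = 2·23.9·0.9675 / 803 = 0.05759 s.

57.6 ms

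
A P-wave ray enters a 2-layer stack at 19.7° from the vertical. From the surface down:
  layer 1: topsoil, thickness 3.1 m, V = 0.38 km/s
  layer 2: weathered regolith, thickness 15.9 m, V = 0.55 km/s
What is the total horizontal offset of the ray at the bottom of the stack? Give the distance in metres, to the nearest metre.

Apply Snell's law at each interface; in layer i the horizontal offset is hᵢ·tan θᵢ.
Layer 1: θ = 19.70°; offset = 3.1·tan 19.70° = 1.110 m.
Layer 2: sin θ = 0.55·sin 19.7°/0.38 = 0.4879, θ = 29.20°; offset = 15.9·tan 29.20° = 8.887 m.
Σ offsets = 9.997 m.

10 m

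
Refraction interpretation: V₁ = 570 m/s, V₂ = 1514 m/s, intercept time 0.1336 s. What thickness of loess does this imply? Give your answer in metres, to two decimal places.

h = tᵢ·V₁·V₂ / (2·√(V₂²−V₁²)).
√(V₂²−V₁²) = √(1514² − 570²) = 1402.6 m/s.
h = 0.1336 s × 570 × 1514 / (2 × 1402.6) = 41.10 m.

41.10 m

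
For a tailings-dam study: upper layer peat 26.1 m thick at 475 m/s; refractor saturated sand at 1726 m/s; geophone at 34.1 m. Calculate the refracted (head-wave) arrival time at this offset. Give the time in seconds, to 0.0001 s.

0.1254 s

t = x/V₂ + 2h·√(V₂²−V₁²)/(V₁V₂).
√(V₂²−V₁²) = √(1726²−475²) = 1659.4 m/s; delay term = 2·26.1·1659.4/(475·1726) = 0.10565 s.
t = 34.1/1726 + 0.10565 = 0.12541 s.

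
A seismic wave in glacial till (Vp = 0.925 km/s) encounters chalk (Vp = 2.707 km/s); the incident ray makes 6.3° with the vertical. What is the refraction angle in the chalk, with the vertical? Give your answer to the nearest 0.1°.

sin θ₁/V₁ = sin θ₂/V₂ ⇒ sin θ₂ = 2.707·sin 6.3°/0.925 = 2.707·0.1097/0.925 = 0.3211.
θ₂ = sin⁻¹(0.3211) = 18.73° (from vertical).

18.7°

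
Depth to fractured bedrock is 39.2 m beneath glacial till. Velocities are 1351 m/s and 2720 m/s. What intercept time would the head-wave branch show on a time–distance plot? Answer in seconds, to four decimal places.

0.0504 s

θ_c = arcsin(V₁/V₂) = arcsin(1351/2720) = 29.78°; cos θ_c = 0.8679.
tᵢ = 2h·cos θ_c / V₁ = 2·39.2·0.8679 / 1351 = 0.05037 s.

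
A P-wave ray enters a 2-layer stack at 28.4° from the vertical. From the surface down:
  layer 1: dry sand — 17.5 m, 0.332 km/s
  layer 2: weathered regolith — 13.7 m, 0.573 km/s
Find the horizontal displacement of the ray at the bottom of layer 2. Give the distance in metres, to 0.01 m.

p = sin θ₁/V₁ = sin 28.4°/0.332 = 1.4326e+00 s/km is conserved through the stack.
Layer 1: θ = 28.40°; offset = 17.5·tan 28.40° = 9.4622 m.
Layer 2: sin θ = p·0.573 = 0.8209 → θ = 55.17°; offset = 13.7·tan 55.17° = 19.6920 m.
Total horizontal offset = 29.1542 m.

29.15 m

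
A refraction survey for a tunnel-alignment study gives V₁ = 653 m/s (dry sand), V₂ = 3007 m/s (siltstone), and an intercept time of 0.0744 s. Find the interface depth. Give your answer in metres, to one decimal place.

24.9 m

θ_c = arcsin(653/3007) = 12.54°; cos θ_c = 0.9761.
tᵢ = 2h cos θ_c/V₁ ⇒ h = tᵢ·V₁/(2 cos θ_c) = 0.0744·653/(2·0.9761) = 24.89 m.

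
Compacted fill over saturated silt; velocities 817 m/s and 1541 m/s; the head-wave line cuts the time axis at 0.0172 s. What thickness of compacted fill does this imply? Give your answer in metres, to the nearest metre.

8 m

h = tᵢ·V₁·V₂ / (2·√(V₂²−V₁²)).
√(V₂²−V₁²) = √(1541² − 817²) = 1306.6 m/s.
h = 0.0172 s × 817 × 1541 / (2 × 1306.6) = 8.29 m.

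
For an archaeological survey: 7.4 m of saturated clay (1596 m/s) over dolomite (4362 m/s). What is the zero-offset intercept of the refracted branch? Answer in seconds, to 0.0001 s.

0.0086 s

θ_c = arcsin(V₁/V₂) = arcsin(1596/4362) = 21.46°; cos θ_c = 0.9307.
tᵢ = 2h·cos θ_c / V₁ = 2·7.4·0.9307 / 1596 = 0.00863 s.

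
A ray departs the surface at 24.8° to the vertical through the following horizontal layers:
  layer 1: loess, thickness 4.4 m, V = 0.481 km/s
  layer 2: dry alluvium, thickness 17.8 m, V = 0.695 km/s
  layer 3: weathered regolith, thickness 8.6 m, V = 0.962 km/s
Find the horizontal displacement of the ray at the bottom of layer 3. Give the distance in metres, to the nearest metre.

Ray parameter p = sin 24.8° / 0.481 km/s = 8.7204e-01 s/km.
Layer 1: θ = 24.80°; offset = 4.4·tan 24.80° = 2.033 m.
Layer 2: sin θ = p·0.695 = 0.6061 → θ = 37.31°; offset = 17.8·tan 37.31° = 13.563 m.
Layer 3: sin θ = p·0.962 = 0.8389 → θ = 57.02°; offset = 8.6·tan 57.02° = 13.255 m.
Σ offsets = 28.851 m.

29 m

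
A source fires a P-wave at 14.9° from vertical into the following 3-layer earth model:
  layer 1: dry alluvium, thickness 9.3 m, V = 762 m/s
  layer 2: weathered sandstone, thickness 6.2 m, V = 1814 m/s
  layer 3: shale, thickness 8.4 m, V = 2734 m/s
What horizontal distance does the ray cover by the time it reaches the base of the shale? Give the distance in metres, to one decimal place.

27.4 m

Ray parameter p = sin 14.9° / 762 m/s = 3.3744e-04 s/m.
Layer 1: θ = 14.90°; offset = 9.3·tan 14.90° = 2.475 m.
Layer 2: sin θ = p·1814 = 0.6121 → θ = 37.74°; offset = 6.2·tan 37.74° = 4.799 m.
Layer 3: sin θ = p·2734 = 0.9226 → θ = 67.31°; offset = 8.4·tan 67.31° = 20.086 m.
Summing the layer offsets gives 27.360 m.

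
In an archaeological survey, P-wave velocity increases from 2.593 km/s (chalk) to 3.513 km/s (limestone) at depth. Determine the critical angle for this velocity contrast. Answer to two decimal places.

At critical incidence the refracted ray runs along the interface (θ₂ = 90°), so sin θ_c = V₁/V₂.
θ_c = arcsin(2.593/3.513) = arcsin 0.7381 = 47.57°.

47.57°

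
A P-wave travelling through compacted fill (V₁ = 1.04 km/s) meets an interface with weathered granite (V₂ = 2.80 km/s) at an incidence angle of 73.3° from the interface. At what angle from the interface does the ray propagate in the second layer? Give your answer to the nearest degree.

39°

Angle from the normal: 90° − 73.3° = 16.7°.
sin θ₁/V₁ = sin θ₂/V₂ ⇒ sin θ₂ = 2.80·sin 16.7°/1.04 = 2.80·0.2874/1.04 = 0.7737.
θ₂ = arcsin 0.7737 = 50.68° from the normal.
From the interface: 90° − 50.68° = 39.32°.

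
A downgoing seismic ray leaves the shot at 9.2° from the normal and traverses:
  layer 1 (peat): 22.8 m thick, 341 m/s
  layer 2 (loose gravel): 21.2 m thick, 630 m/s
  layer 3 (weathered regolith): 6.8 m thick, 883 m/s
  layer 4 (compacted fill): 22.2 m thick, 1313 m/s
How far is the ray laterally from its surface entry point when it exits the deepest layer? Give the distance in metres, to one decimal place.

Ray parameter p = sin 9.2° / 341 m/s = 4.6886e-04 s/m.
Layer 1: θ = 9.20°; offset = 22.8·tan 9.20° = 3.693 m.
Layer 2: sin θ = p·630 = 0.2954 → θ = 17.18°; offset = 21.2·tan 17.18° = 6.555 m.
Layer 3: sin θ = p·883 = 0.4140 → θ = 24.46°; offset = 6.8·tan 24.46° = 3.093 m.
Layer 4: sin θ = p·1313 = 0.6156 → θ = 38.00°; offset = 22.2·tan 38.00° = 17.342 m.
Summing the layer offsets gives 30.682 m.

30.7 m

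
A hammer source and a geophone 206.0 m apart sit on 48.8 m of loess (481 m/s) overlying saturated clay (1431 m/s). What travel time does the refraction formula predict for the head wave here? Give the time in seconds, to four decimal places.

0.3351 s

t = x/V₂ + 2h·√(V₂²−V₁²)/(V₁V₂).
√(V₂²−V₁²) = √(1431²−481²) = 1347.7 m/s; delay term = 2·48.8·1347.7/(481·1431) = 0.19110 s.
t = 206.0/1431 + 0.19110 = 0.33506 s.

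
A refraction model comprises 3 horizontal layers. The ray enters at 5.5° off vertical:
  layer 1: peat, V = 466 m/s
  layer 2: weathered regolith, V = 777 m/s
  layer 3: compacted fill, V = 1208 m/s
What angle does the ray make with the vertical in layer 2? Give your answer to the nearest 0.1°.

Ray parameter p = sin 5.5° / 466 = 2.0568e-04 s/m.
sin θ_2 = p·V_2 = 2.0568e-04 × 777 = 0.1598.
θ_2 = arcsin 0.1598 = 9.20°.

9.2°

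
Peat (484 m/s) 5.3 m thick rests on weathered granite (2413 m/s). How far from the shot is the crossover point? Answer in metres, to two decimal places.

x_cross = 2h·√((V₂+V₁)/(V₂−V₁)).
(V₂+V₁)/(V₂−V₁) = (2413+484)/(2413−484) = 1.5018; √ = 1.2255.
x_cross = 2·5.3·1.2255 = 12.99 m.

12.99 m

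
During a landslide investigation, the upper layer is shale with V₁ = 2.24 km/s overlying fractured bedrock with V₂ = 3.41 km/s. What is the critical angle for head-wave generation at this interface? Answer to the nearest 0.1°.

At critical incidence the refracted ray runs along the interface (θ₂ = 90°), so sin θ_c = V₁/V₂.
θ_c = arcsin(2.24/3.41) = arcsin 0.6569 = 41.06°.

41.1°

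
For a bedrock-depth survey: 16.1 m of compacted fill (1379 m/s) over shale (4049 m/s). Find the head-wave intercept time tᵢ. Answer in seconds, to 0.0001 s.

0.0220 s

θ_c = arcsin(V₁/V₂) = arcsin(1379/4049) = 19.91°; cos θ_c = 0.9402.
tᵢ = 2h·cos θ_c / V₁ = 2·16.1·0.9402 / 1379 = 0.02195 s.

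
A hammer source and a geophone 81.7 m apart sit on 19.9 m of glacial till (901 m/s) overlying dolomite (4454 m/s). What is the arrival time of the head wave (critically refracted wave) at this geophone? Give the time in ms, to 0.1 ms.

t = x/V₂ + 2h·√(V₂²−V₁²)/(V₁V₂).
√(V₂²−V₁²) = √(4454²−901²) = 4361.9 m/s; delay term = 2·19.9·4361.9/(901·4454) = 0.04326 s.
t = 81.7/4454 + 0.04326 = 0.06160 s.

61.6 ms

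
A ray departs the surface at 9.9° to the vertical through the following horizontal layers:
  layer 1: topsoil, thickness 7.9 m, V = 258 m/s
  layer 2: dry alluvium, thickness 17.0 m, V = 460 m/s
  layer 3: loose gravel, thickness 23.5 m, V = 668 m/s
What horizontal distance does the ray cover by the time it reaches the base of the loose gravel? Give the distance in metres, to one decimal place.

18.5 m

Ray parameter p = sin 9.9° / 258 m/s = 6.6639e-04 s/m.
Layer 1: θ = 9.90°; offset = 7.9·tan 9.90° = 1.379 m.
Layer 2: sin θ = p·460 = 0.3065 → θ = 17.85°; offset = 17.0·tan 17.85° = 5.475 m.
Layer 3: sin θ = p·668 = 0.4451 → θ = 26.43°; offset = 23.5·tan 26.43° = 11.682 m.
Total horizontal offset = 18.536 m.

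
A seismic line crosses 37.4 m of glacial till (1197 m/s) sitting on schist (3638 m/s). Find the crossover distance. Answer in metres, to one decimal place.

θ_c = arcsin(1197/3638) = 19.21°, so cos θ_c = 0.9443 and tᵢ = 2h cos θ_c/V₁ = 0.0590 s.
At crossover x/V₁ = x/V₂ + tᵢ ⇒ x = tᵢ/(1/V₁ − 1/V₂) = 0.05901/(8.3542e-04 − 2.7488e-04) = 105.27 m.

105.3 m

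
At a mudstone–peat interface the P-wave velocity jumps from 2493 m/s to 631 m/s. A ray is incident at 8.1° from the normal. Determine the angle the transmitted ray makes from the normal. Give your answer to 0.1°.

2.0°

Snell's law: sin θ₂ = (V₂/V₁)·sin θ₁ = (631/2493)·sin 8.1° = 0.0357.
θ₂ = arcsin 0.0357 = 2.04° from the normal.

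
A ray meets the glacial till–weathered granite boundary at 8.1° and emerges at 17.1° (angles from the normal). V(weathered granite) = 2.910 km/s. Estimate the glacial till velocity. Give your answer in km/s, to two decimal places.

1.39 km/s

sin 8.1° = 0.1409; sin 17.1° = 0.2940.
V₁ = V₂·(sin θ₁/sin θ₂) = 2.910·(0.1409/0.2940) = 1.39 km/s.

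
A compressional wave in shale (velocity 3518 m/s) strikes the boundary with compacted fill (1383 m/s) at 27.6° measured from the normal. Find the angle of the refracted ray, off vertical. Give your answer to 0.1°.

10.5°

sin θ₁/V₁ = sin θ₂/V₂ ⇒ sin θ₂ = 1383·sin 27.6°/3518 = 1383·0.4633/3518 = 0.1821.
θ₂ = arcsin 0.1821 = 10.49° from the normal.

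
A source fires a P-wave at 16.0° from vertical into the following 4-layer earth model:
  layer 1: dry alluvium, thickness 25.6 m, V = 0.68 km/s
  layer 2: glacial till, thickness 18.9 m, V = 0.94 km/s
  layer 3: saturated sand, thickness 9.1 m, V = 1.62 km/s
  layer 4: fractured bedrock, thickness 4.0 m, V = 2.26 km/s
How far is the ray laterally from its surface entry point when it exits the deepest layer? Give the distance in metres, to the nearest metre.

p = sin θ₁/V₁ = sin 16.0°/0.68 = 4.0535e-01 s/km is conserved through the stack.
Layer 1: θ = 16.00°; offset = 25.6·tan 16.00° = 7.341 m.
Layer 2: sin θ = p·0.94 = 0.3810 → θ = 22.40°; offset = 18.9·tan 22.40° = 7.789 m.
Layer 3: sin θ = p·1.62 = 0.6567 → θ = 41.05°; offset = 9.1·tan 41.05° = 7.923 m.
Layer 4: sin θ = p·2.26 = 0.9161 → θ = 66.36°; offset = 4.0·tan 66.36° = 9.139 m.
Summing the layer offsets gives 32.192 m.

32 m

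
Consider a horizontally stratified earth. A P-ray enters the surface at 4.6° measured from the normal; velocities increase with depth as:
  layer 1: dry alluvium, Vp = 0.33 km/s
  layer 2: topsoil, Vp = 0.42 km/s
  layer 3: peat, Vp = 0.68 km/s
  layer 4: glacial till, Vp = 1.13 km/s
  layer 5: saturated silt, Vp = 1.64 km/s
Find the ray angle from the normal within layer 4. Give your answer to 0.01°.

Snell's law across each interface conserves sin θ / V, so sin θ_4 = V_4·sin θ₁/V₁.
sin θ_4 = 1.13 × sin 4.6° / 0.33 = 0.2746.
θ_4 = 15.94° from the vertical.

15.94°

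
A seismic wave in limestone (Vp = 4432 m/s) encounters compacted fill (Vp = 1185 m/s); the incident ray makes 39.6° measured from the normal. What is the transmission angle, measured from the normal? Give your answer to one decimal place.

Snell's law: sin θ₂ = (V₂/V₁)·sin θ₁ = (1185/4432)·sin 39.6° = 0.1704.
θ₂ = arcsin 0.1704 = 9.81° from the normal.

9.8°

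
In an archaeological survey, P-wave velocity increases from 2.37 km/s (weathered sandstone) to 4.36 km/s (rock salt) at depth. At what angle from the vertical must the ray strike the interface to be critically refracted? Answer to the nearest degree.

Critical incidence: sin θ_c = V₁/V₂ = 2.37/4.36 = 0.5436.
θ_c = arcsin 0.5436 = 32.93°.

33°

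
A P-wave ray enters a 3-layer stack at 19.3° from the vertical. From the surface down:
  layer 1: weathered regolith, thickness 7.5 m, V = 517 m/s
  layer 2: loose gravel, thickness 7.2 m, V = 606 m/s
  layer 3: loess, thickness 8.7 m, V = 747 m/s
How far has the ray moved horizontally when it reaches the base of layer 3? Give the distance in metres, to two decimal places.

Ray parameter p = sin 19.3° / 517 m/s = 6.3929e-04 s/m.
Layer 1: θ = 19.30°; offset = 7.5·tan 19.30° = 2.6265 m.
Layer 2: sin θ = p·606 = 0.3874 → θ = 22.79°; offset = 7.2·tan 22.79° = 3.0256 m.
Layer 3: sin θ = p·747 = 0.4776 → θ = 28.53°; offset = 8.7·tan 28.53° = 4.7288 m.
Summing the layer offsets gives 10.3809 m.

10.38 m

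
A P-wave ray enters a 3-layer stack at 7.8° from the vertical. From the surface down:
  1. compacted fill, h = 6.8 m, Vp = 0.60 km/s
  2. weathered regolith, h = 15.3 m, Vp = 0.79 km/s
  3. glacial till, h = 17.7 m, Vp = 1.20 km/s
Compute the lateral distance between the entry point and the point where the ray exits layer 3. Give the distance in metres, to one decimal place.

Ray parameter p = sin 7.8° / 0.60 km/s = 2.2619e-01 s/km.
Layer 1: θ = 7.80°; offset = 6.8·tan 7.80° = 0.931 m.
Layer 2: sin θ = p·0.79 = 0.1787 → θ = 10.29°; offset = 15.3·tan 10.29° = 2.779 m.
Layer 3: sin θ = p·1.20 = 0.2714 → θ = 15.75°; offset = 17.7·tan 15.75° = 4.992 m.
Summing the layer offsets gives 8.702 m.

8.7 m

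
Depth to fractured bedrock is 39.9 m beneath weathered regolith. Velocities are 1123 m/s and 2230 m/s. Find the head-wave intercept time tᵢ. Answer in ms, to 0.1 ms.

61.4 ms

θ_c = arcsin(V₁/V₂) = arcsin(1123/2230) = 30.24°; cos θ_c = 0.8639.
tᵢ = 2h·cos θ_c / V₁ = 2·39.9·0.8639 / 1123 = 0.06139 s.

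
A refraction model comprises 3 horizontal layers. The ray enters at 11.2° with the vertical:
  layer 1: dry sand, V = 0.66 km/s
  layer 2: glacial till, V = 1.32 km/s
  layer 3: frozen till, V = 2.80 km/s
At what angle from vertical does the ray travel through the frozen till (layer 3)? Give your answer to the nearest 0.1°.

55.5°

Ray parameter p = sin 11.2° / 0.66 = 2.9429e-01 s/km.
sin θ_3 = p·V_3 = 2.9429e-01 × 2.80 = 0.8240.
θ_3 = 55.49° from the vertical.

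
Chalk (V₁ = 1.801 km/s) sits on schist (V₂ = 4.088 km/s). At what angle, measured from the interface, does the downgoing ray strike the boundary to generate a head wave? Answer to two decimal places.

Critical incidence: sin θ_c = V₁/V₂ = 1.801/4.088 = 0.4406.
θ_c = arcsin 0.4406 = 26.14°.
Measured from the interface: 90° − 26.14° = 63.86°.

63.86°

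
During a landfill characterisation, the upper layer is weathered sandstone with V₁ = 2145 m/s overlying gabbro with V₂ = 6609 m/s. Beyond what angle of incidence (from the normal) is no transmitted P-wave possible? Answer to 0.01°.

18.94°

Critical incidence: sin θ_c = V₁/V₂ = 2145/6609 = 0.3246.
θ_c = arcsin 0.3246 = 18.94°.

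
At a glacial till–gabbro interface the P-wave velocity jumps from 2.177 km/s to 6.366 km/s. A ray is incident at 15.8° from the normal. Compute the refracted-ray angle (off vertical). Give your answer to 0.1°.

52.8°

sin θ₁/V₁ = sin θ₂/V₂ ⇒ sin θ₂ = 6.366·sin 15.8°/2.177 = 6.366·0.2723/2.177 = 0.7962.
θ₂ = sin⁻¹(0.7962) = 52.77° (from vertical).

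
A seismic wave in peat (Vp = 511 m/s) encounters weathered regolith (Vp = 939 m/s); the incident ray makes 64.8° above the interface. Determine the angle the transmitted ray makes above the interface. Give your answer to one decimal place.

Convert to the normal: θ₁ = 90° − 64.8° = 25.2°.
sin θ₁/V₁ = sin θ₂/V₂ ⇒ sin θ₂ = 939·sin 25.2°/511 = 939·0.4258/511 = 0.7824.
θ₂ = sin⁻¹(0.7824) = 51.48° (from vertical).
From the interface: 90° − 51.48° = 38.52°.

38.5°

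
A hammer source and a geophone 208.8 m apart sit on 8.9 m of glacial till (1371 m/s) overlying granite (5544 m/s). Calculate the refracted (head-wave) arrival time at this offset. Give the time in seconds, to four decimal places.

θ_c = arcsin(V₁/V₂) = arcsin(1371/5544) = 14.32°, cos θ_c = 0.9689.
Intercept time tᵢ = 2h cos θ_c / V₁ = 2·8.9·0.9689/1371 = 0.01258 s.
t = x/V₂ + tᵢ = 208.8/5544 + 0.01258 = 0.05024 s.

0.0502 s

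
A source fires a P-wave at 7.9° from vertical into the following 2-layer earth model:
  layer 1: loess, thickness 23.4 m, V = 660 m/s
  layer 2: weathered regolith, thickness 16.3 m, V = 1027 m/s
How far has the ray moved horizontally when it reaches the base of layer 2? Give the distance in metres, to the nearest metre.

7 m

Ray parameter p = sin 7.9° / 660 m/s = 2.0825e-04 s/m.
Layer 1: θ = 7.90°; offset = 23.4·tan 7.90° = 3.247 m.
Layer 2: sin θ = p·1027 = 0.2139 → θ = 12.35°; offset = 16.3·tan 12.35° = 3.569 m.
Summing the layer offsets gives 6.816 m.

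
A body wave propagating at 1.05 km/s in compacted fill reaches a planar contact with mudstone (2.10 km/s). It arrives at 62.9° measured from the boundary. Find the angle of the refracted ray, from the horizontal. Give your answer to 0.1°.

24.3°

Angle from the normal: 90° − 62.9° = 27.1°.
Snell's law: sin θ₂ = (V₂/V₁)·sin θ₁ = (2.10/1.05)·sin 27.1° = 0.9111.
θ₂ = arcsin 0.9111 = 65.66° from the normal.
From the interface: 90° − 65.66° = 24.34°.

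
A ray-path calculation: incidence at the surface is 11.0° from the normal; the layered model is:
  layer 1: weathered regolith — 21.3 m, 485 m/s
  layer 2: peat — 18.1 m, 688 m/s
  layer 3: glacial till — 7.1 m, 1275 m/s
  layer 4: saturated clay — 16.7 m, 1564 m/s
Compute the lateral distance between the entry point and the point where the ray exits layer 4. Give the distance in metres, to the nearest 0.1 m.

p = sin θ₁/V₁ = sin 11.0°/485 = 3.9342e-04 s/m is conserved through the stack.
Layer 1: θ = 11.00°; offset = 21.3·tan 11.00° = 4.140 m.
Layer 2: sin θ = p·688 = 0.2707 → θ = 15.70°; offset = 18.1·tan 15.70° = 5.089 m.
Layer 3: sin θ = p·1275 = 0.5016 → θ = 30.11°; offset = 7.1·tan 30.11° = 4.117 m.
Layer 4: sin θ = p·1564 = 0.6153 → θ = 37.97°; offset = 16.7·tan 37.97° = 13.035 m.
Total horizontal offset = 26.382 m.

26.4 m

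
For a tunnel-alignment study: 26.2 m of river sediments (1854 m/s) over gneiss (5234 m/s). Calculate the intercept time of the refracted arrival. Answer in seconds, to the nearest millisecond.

0.026 s

θ_c = arcsin(V₁/V₂) = arcsin(1854/5234) = 20.75°; cos θ_c = 0.9352.
tᵢ = 2h·cos θ_c / V₁ = 2·26.2·0.9352 / 1854 = 0.02643 s.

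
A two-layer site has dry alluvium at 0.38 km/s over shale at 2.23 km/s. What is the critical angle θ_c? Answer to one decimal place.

9.8°

At critical incidence the refracted ray runs along the interface (θ₂ = 90°), so sin θ_c = V₁/V₂.
θ_c = arcsin(0.38/2.23) = arcsin 0.1704 = 9.81°.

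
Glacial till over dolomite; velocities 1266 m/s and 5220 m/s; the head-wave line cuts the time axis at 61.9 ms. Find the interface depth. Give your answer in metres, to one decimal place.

40.4 m

h = tᵢ·V₁·V₂ / (2·√(V₂²−V₁²)).
√(V₂²−V₁²) = √(5220² − 1266²) = 5064.2 m/s.
h = 0.0619 s × 1266 × 5220 / (2 × 5064.2) = 40.39 m.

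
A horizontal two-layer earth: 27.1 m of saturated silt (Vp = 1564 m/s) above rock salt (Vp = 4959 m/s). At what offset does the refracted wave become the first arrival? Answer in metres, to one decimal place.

θ_c = arcsin(1564/4959) = 18.38°, so cos θ_c = 0.9490 and tᵢ = 2h cos θ_c/V₁ = 0.0329 s.
At crossover x/V₁ = x/V₂ + tᵢ ⇒ x = tᵢ/(1/V₁ − 1/V₂) = 0.03289/(6.3939e-04 − 2.0165e-04) = 75.13 m.

75.1 m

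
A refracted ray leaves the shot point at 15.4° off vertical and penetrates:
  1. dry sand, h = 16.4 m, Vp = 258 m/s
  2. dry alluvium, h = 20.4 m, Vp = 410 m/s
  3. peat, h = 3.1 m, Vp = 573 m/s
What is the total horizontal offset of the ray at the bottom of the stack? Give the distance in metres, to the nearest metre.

Apply Snell's law at each interface; in layer i the horizontal offset is hᵢ·tan θᵢ.
Layer 1: θ = 15.40°; offset = 16.4·tan 15.40° = 4.517 m.
Layer 2: sin θ = 410·sin 15.4°/258 = 0.4220, θ = 24.96°; offset = 20.4·tan 24.96° = 9.496 m.
Layer 3: sin θ = 573·sin 15.4°/258 = 0.5898, θ = 36.14°; offset = 3.1·tan 36.14° = 2.264 m.
Summing the layer offsets gives 16.277 m.

16 m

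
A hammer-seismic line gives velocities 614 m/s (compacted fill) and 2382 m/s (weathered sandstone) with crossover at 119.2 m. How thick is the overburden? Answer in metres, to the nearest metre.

x_cross = 2h·√((V₂+V₁)/(V₂−V₁)) → h = x_cross / (2·√((V₂+V₁)/(V₂−V₁))).
√((V₂+V₁)/(V₂−V₁)) = √((2382+614)/(2382−614)) = 1.3018.
h = 119.2 / (2·1.3018) = 45.78 m.

46 m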